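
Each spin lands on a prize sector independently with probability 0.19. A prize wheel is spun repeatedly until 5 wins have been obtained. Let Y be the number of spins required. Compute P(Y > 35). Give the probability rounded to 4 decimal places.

Needing more than 35 spins ⇔ fewer than 5 successes in the first 35. With X ~ Binomial(35, 0.19), P(Y > 35) = P(X ≤ 4).
  k=0: C(35,0)·0.19^0·0.81^35 = 0.000627
  k=1: C(35,1)·0.19^1·0.81^34 = 0.005144
  k=2: C(35,2)·0.19^2·0.81^33 = 0.020513
  k=3: C(35,3)·0.19^3·0.81^32 = 0.052929
  k=4: C(35,4)·0.19^4·0.81^31 = 0.099323
P(X ≤ 4) = 0.178535

0.1785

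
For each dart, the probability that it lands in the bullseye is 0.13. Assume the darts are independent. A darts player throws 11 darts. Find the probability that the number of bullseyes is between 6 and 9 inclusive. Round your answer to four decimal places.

0.0012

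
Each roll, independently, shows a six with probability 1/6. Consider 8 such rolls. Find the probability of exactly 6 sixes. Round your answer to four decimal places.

0.0004

X ~ Binomial(n=8, p=0.166667).
P(X=6) = C(8,6) · p^6 · (1−p)^2
= 28 · 2.1433e-05 · 0.69444 = 0.000417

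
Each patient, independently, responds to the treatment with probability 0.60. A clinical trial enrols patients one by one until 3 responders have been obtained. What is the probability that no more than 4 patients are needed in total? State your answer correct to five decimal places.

0.47520

Finishing within 4 patients ⇔ at least 3 successes in the first 4. With X ~ Binomial(4, 0.60), P(Y ≤ 4) = 1 − P(X ≤ 2).
  k=0: C(4,0)·0.60^0·0.40^4 = 0.0256000
  k=1: C(4,1)·0.60^1·0.40^3 = 0.1536000
  k=2: C(4,2)·0.60^2·0.40^2 = 0.3456000
1 − 0.5248000 = 0.4752000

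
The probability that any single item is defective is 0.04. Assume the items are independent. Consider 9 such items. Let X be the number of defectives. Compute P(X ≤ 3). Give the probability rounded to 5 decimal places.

0.99973

X ~ Binomial(9, 0.04); P(X ≤ 3) = Σ C(9,k) p^k (1−p)^(9−k) over k:
  k=0: C(9,0)·0.04^0·0.96^9 = 0.6925340
  k=1: C(9,1)·0.04^1·0.96^8 = 0.2597002
  k=2: C(9,2)·0.04^2·0.96^7 = 0.0432834
  k=3: C(9,3)·0.04^3·0.96^6 = 0.0042081
Total = 0.9997257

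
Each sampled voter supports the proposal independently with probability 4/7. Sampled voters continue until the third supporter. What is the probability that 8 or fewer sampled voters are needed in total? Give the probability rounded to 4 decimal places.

Finishing within 8 sampled voters ⇔ at least 3 successes in the first 8. With X ~ Binomial(8, 0.571429), P(Y ≤ 8) = 1 − P(X ≤ 2).
  k=0: C(8,0)·0.571429^0·0.428571^8 = 0.001138
  k=1: C(8,1)·0.571429^1·0.428571^7 = 0.012140
  k=2: C(8,2)·0.571429^2·0.428571^6 = 0.056653
1 − 0.069931 = 0.930069

0.9301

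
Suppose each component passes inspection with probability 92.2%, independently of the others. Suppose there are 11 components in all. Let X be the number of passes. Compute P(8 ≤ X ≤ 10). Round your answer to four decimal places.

0.5829

X ~ Binomial(11, 0.922); P(8 ≤ X ≤ 10) = Σ C(11,k) p^k (1−p)^(11−k) over k:
  k=8: C(11,8)·0.922^8·0.078^3 = 0.040890
  k=9: C(11,9)·0.922^9·0.078^2 = 0.161113
  k=10: C(11,10)·0.922^10·0.078^1 = 0.380887
Total = 0.582890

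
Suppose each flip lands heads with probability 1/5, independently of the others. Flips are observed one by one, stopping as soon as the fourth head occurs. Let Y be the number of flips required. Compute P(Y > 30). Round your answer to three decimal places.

0.123

Needing more than 30 flips ⇔ fewer than 4 successes in the first 30. With X ~ Binomial(30, 0.20), P(Y > 30) = P(X ≤ 3).
  k=0: C(30,0)·0.20^0·0.80^30 = 0.00124
  k=1: C(30,1)·0.20^1·0.80^29 = 0.00928
  k=2: C(30,2)·0.20^2·0.80^28 = 0.03366
  k=3: C(30,3)·0.20^3·0.80^27 = 0.07853
P(X ≤ 3) = 0.12271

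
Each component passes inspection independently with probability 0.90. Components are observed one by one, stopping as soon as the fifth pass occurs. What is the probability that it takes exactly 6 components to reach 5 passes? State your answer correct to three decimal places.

0.295

Y = trial on which the fifth success occurs; negative binomial, r=5, p=0.90.
P(Y=6) = C(5,4) · p^5 · (1−p)^1
= 5 · 0.59049 · 0.1 = 0.29524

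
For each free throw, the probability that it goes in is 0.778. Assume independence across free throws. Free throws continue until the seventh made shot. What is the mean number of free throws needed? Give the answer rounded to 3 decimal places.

8.997

Y = total free throws until the seventh success; negative binomial with r=7, p=0.778.
E[Y] = r / p = 7 / 0.778 = 8.99743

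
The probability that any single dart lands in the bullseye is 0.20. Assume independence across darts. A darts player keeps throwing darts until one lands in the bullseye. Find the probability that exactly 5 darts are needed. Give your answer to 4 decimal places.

Geometric (trials to first success), p = 0.20.
P(Y = 5) = (1−p)^4 · p = 0.4096 · 0.20 = 0.081920

0.0819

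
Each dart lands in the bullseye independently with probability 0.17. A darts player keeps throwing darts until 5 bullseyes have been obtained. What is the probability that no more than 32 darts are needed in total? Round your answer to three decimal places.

0.654

Finishing within 32 darts ⇔ at least 5 successes in the first 32. With X ~ Binomial(32, 0.17), P(Y ≤ 32) = 1 − P(X ≤ 4).
  k=0: C(32,0)·0.17^0·0.83^32 = 0.00257
  k=1: C(32,1)·0.17^1·0.83^31 = 0.01687
  k=2: C(32,2)·0.17^2·0.83^30 = 0.05355
  k=3: C(32,3)·0.17^3·0.83^29 = 0.10967
  k=4: C(32,4)·0.17^4·0.83^28 = 0.16286
1 − 0.34551 = 0.65449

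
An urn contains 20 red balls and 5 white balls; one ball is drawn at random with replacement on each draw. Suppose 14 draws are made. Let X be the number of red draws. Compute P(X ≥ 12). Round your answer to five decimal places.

0.44805

X ~ Binomial(14, 0.80); P(X ≥ 12) = Σ C(14,k) p^k (1−p)^(14−k) over k:
  k=12: C(14,12)·0.80^12·0.20^2 = 0.2501389
  k=13: C(14,13)·0.80^13·0.20^1 = 0.1539316
  k=14: C(14,14)·0.80^14·0.20^0 = 0.0439805
Total = 0.4480510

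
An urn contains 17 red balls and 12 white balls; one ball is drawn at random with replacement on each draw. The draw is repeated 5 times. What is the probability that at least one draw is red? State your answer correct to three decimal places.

0.988

P(at least one) = 1 − P(none) = 1 − (1 − 0.586207)^5
= 1 − 0.01213 = 0.98787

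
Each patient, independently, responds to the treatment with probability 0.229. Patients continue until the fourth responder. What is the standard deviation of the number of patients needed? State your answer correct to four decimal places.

Y = total patients until the fourth success; negative binomial with r=4, p=0.229.
SD(Y) = √[r(1−p)/p²] = √(58.808947) = 7.668699

7.6687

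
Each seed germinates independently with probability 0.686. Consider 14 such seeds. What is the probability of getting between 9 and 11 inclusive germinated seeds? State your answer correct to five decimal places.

X ~ Binomial(14, 0.686); P(9 ≤ X ≤ 11) = Σ C(14,k) p^k (1−p)^(14−k) over k:
  k=9: C(14,9)·0.686^9·0.314^5 = 0.2056030
  k=10: C(14,10)·0.686^10·0.314^4 = 0.2245918
  k=11: C(14,11)·0.686^11·0.314^3 = 0.1784250
Total = 0.6086197

0.60862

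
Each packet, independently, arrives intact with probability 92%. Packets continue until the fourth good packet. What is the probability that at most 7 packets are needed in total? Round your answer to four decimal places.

Finishing within 7 packets ⇔ at least 4 successes in the first 7. With X ~ Binomial(7, 0.92), P(Y ≤ 7) = 1 − P(X ≤ 3).
  k=0: C(7,0)·0.92^0·0.08^7 = 0.000000
  k=1: C(7,1)·0.92^1·0.08^6 = 0.000002
  k=2: C(7,2)·0.92^2·0.08^5 = 0.000058
  k=3: C(7,3)·0.92^3·0.08^4 = 0.001116
1 − 0.001176 = 0.998824

0.9988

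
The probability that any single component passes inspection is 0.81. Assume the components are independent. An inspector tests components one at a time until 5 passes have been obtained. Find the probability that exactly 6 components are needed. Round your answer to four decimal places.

0.3312

Y = trial on which the fifth success occurs; negative binomial, r=5, p=0.81.
P(Y=6) = C(5,4) · p^5 · (1−p)^1
= 5 · 0.34868 · 0.19 = 0.331245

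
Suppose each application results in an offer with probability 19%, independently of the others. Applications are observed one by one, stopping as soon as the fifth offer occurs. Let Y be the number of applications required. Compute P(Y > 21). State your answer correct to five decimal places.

0.63173

Needing more than 21 applications ⇔ fewer than 5 successes in the first 21. With X ~ Binomial(21, 0.19), P(Y > 21) = P(X ≤ 4).
  k=0: C(21,0)·0.19^0·0.81^21 = 0.0119725
  k=1: C(21,1)·0.19^1·0.81^20 = 0.0589757
  k=2: C(21,2)·0.19^2·0.81^19 = 0.1383381
  k=3: C(21,3)·0.19^3·0.81^18 = 0.2055146
  k=4: C(21,4)·0.19^4·0.81^17 = 0.2169321
P(X ≤ 4) = 0.6317331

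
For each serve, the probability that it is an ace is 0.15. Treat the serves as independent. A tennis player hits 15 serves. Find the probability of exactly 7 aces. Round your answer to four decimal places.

0.0030

X ~ Binomial(n=15, p=0.15).
P(X=7) = C(15,7) · p^7 · (1−p)^8
= 6435 · 1.7086e-06 · 0.27249 = 0.002996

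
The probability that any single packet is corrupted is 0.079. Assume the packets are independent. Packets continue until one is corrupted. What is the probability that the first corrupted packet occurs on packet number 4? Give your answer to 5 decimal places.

Geometric (trials to first success), p = 0.079.
P(Y = 4) = (1−p)^3 · p = 0.78123 · 0.079 = 0.0617172

0.06172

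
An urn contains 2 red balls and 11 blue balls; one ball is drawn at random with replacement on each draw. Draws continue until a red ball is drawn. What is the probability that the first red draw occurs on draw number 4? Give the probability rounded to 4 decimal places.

Geometric (trials to first success), p = 0.153846.
P(Y = 4) = (1−p)^3 · p = 0.60583 · 0.153846 = 0.093204

0.0932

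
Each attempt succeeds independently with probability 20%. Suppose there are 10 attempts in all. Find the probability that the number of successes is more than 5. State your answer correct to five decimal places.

0.00637

X ~ Binomial(10, 0.20); P(X ≥ 6) = Σ C(10,k) p^k (1−p)^(10−k) over k:
  k=6: C(10,6)·0.20^6·0.80^4 = 0.0055050
  k=7: C(10,7)·0.20^7·0.80^3 = 0.0007864
  k=8: C(10,8)·0.20^8·0.80^2 = 0.0000737
  k=9: C(10,9)·0.20^9·0.80^1 = 0.0000041
  k=10: C(10,10)·0.20^10·0.80^0 = 0.0000001
Total = 0.0063694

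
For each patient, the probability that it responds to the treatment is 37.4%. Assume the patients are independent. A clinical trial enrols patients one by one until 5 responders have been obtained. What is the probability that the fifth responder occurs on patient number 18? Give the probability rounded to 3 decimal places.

Y = trial on which the fifth success occurs; negative binomial, r=5, p=0.374.
P(Y=18) = C(17,4) · p^5 · (1−p)^13
= 2380 · 0.0073174 · 0.0022671 = 0.03948

0.039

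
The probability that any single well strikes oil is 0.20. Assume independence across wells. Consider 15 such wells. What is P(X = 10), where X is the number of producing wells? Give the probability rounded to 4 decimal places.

0.0001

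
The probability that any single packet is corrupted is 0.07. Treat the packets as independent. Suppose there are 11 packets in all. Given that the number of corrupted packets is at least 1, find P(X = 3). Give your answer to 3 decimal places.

0.058

X ~ Binomial(11, 0.07). Want P(X=3 | X≥1) = P(X=3) / P(X≥1).
P(X=3) = C(11,3)·0.07^3·0.93^8 = 0.03167
P(X≥1) = 1 − 0.45010 = 0.54990
Ratio = 0.03167 / 0.54990 = 0.05759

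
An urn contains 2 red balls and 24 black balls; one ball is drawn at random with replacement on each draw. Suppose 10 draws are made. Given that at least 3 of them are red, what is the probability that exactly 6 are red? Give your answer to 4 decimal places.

X ~ Binomial(10, 0.076923). Want P(X=6 | X≥3) = P(X=6) / P(X≥3).
P(X=6) = C(10,6)·0.076923^6·0.923077^4 = 0.000032
P(X≥3) = 1 − 0.449137 − 0.374281 − 0.140355 = 0.036227
Ratio = 0.000032 / 0.036227 = 0.000872

0.0009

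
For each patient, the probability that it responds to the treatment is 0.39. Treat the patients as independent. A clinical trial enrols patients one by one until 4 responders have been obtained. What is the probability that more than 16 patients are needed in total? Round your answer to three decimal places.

Needing more than 16 patients ⇔ fewer than 4 successes in the first 16. With X ~ Binomial(16, 0.39), P(Y > 16) = P(X ≤ 3).
  k=0: C(16,0)·0.39^0·0.61^16 = 0.00037
  k=1: C(16,1)·0.39^1·0.61^15 = 0.00376
  k=2: C(16,2)·0.39^2·0.61^14 = 0.01803
  k=3: C(16,3)·0.39^3·0.61^13 = 0.05379
P(X ≤ 3) = 0.07594

0.076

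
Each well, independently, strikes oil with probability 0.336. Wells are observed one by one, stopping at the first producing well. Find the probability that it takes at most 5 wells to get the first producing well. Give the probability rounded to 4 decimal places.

0.8709

Y = number of wells to the first success; geometric, p = 0.336.
P(Y ≤ 5) = 1 − (1−p)^5 = 1 − 0.129074 = 0.870926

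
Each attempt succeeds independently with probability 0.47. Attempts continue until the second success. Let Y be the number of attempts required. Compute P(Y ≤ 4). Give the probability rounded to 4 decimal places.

0.6412

Finishing within 4 attempts ⇔ at least 2 successes in the first 4. With X ~ Binomial(4, 0.47), P(Y ≤ 4) = 1 − P(X ≤ 1).
  k=0: C(4,0)·0.47^0·0.53^4 = 0.078905
  k=1: C(4,1)·0.47^1·0.53^3 = 0.279889
1 − 0.358794 = 0.641206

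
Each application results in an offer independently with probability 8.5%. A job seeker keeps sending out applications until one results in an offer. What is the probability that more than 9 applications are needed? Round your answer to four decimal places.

Y = number of applications to the first success; geometric, p = 0.085.
P(Y > 9) = P(first 9 all fail) = (1−p)^9 = 0.449562

0.4496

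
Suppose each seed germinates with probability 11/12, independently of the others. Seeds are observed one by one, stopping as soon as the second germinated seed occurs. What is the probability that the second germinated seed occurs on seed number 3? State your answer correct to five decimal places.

Y = trial on which the second success occurs; negative binomial, r=2, p=0.916667.
P(Y=3) = C(2,1) · p^2 · (1−p)^1
= 2 · 0.84028 · 0.083333 = 0.1400463

0.14005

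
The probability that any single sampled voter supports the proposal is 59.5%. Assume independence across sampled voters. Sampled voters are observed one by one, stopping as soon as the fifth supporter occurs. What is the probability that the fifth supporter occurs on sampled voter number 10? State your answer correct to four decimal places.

Y = trial on which the fifth success occurs; negative binomial, r=5, p=0.595.
P(Y=10) = C(9,4) · p^5 · (1−p)^5
= 126 · 0.074574 · 0.010896 = 0.102384

0.1024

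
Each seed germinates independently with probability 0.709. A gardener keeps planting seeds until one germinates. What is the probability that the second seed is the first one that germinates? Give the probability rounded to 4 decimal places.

0.2063

Geometric (trials to first success), p = 0.709.
P(Y = 2) = (1−p)^1 · p = 0.291 · 0.709 = 0.206319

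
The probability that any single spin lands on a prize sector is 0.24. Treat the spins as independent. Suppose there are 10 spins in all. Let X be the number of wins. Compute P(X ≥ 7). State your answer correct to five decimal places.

0.00272

X ~ Binomial(10, 0.24); P(X ≥ 7) = Σ C(10,k) p^k (1−p)^(10−k) over k:
  k=7: C(10,7)·0.24^7·0.76^3 = 0.0024160
  k=8: C(10,8)·0.24^8·0.76^2 = 0.0002861
  k=9: C(10,9)·0.24^9·0.76^1 = 0.0000201
  k=10: C(10,10)·0.24^10·0.76^0 = 0.0000006
Total = 0.0027228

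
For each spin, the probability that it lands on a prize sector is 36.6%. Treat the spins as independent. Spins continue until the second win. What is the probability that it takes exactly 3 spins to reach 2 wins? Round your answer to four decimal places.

Y = trial on which the second success occurs; negative binomial, r=2, p=0.366.
P(Y=3) = C(2,1) · p^2 · (1−p)^1
= 2 · 0.13396 · 0.634 = 0.169856

0.1699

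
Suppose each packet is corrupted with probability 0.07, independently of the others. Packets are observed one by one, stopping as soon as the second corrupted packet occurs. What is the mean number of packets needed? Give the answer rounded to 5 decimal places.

Y = total packets until the second success; negative binomial with r=2, p=0.07.
E[Y] = r / p = 2 / 0.07 = 28.5714286

28.57143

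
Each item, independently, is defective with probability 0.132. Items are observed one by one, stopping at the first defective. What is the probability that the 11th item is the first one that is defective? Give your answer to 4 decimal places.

0.0320

Geometric (trials to first success), p = 0.132.
P(Y = 11) = (1−p)^10 · p = 0.24277 · 0.132 = 0.032046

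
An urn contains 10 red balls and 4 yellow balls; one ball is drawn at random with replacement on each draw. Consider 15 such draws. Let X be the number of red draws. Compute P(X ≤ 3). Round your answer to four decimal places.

X ~ Binomial(15, 0.714286); P(X ≤ 3) = Σ C(15,k) p^k (1−p)^(15−k) over k:
  k=0: C(15,0)·0.714286^0·0.285714^15 = 0.000000
  k=1: C(15,1)·0.714286^1·0.285714^14 = 0.000000
  k=2: C(15,2)·0.714286^2·0.285714^13 = 0.000005
  k=3: C(15,3)·0.714286^3·0.285714^12 = 0.000049
Total = 0.000054

0.0001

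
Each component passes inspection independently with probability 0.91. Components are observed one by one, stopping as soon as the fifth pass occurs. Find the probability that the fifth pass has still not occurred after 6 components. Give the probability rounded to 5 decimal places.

0.09515

Needing more than 6 components ⇔ fewer than 5 successes in the first 6. With X ~ Binomial(6, 0.91), P(Y > 6) = P(X ≤ 4).
  k=0: C(6,0)·0.91^0·0.09^6 = 0.0000005
  k=1: C(6,1)·0.91^1·0.09^5 = 0.0000322
  k=2: C(6,2)·0.91^2·0.09^4 = 0.0008150
  k=3: C(6,3)·0.91^3·0.09^3 = 0.0109871
  k=4: C(6,4)·0.91^4·0.09^2 = 0.0833186
P(X ≤ 4) = 0.0951534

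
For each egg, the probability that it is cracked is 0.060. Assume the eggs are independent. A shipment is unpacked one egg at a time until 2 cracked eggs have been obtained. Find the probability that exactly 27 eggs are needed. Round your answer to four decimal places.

0.0199

Y = trial on which the second success occurs; negative binomial, r=2, p=0.06.
P(Y=27) = C(26,1) · p^2 · (1−p)^25
= 26 · 0.0036 · 0.21291 = 0.019928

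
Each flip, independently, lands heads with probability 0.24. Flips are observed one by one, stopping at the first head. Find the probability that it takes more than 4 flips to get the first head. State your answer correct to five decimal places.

0.33362

Y = number of flips to the first success; geometric, p = 0.24.
P(Y > 4) = P(first 4 all fail) = (1−p)^4 = 0.3336218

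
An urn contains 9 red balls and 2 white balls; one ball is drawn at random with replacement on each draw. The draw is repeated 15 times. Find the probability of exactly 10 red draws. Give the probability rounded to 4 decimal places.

0.0802

X ~ Binomial(n=15, p=0.818182).
P(X=10) = C(15,10) · p^10 · (1−p)^5
= 3003 · 0.13443 · 0.00019869 = 0.080212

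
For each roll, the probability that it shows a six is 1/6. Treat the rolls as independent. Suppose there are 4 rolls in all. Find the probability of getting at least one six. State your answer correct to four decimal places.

P(at least one) = 1 − P(none) = 1 − (1 − 0.166667)^4
= 1 − 0.482253 = 0.517747

0.5177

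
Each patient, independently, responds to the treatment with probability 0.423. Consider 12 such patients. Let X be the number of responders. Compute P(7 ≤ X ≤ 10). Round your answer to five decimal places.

X ~ Binomial(12, 0.423); P(7 ≤ X ≤ 10) = Σ C(12,k) p^k (1−p)^(12−k) over k:
  k=7: C(12,7)·0.423^7·0.577^5 = 0.1227402
  k=8: C(12,8)·0.423^8·0.577^4 = 0.0562382
  k=9: C(12,9)·0.423^9·0.577^3 = 0.0183237
  k=10: C(12,10)·0.423^10·0.577^2 = 0.0040299
Total = 0.2013321

0.20133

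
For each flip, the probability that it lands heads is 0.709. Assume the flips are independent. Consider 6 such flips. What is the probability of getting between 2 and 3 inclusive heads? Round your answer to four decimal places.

0.2297

X ~ Binomial(6, 0.709); P(2 ≤ X ≤ 3) = Σ C(6,k) p^k (1−p)^(6−k) over k:
  k=2: C(6,2)·0.709^2·0.291^4 = 0.054070
  k=3: C(6,3)·0.709^3·0.291^3 = 0.175650
Total = 0.229720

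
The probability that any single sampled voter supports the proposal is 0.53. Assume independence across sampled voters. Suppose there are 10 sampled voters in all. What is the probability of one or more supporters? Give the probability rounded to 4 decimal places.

0.9995

P(at least one) = 1 − P(none) = 1 − (1 − 0.53)^10
= 1 − 0.000526 = 0.999474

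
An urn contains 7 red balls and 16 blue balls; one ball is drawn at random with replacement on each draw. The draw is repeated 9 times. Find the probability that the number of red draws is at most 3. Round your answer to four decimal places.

X ~ Binomial(9, 0.304348); P(X ≤ 3) = Σ C(9,k) p^k (1−p)^(9−k) over k:
  k=0: C(9,0)·0.304348^0·0.695652^9 = 0.038153
  k=1: C(9,1)·0.304348^1·0.695652^8 = 0.150228
  k=2: C(9,2)·0.304348^2·0.695652^7 = 0.262898
  k=3: C(9,3)·0.304348^3·0.695652^6 = 0.268375
Total = 0.719655

0.7197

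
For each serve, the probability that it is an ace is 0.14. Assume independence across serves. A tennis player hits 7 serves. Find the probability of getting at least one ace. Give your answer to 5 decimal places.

0.65207

P(at least one) = 1 − P(none) = 1 − (1 − 0.14)^7
= 1 − 0.3479278 = 0.6520722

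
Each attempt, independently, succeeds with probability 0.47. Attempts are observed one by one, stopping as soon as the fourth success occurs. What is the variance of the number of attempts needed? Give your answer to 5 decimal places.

Y = total attempts until the fourth success; negative binomial with r=4, p=0.47.
Var(Y) = r(1−p)/p² = 4·0.53 / 0.47² = 9.5971028

9.59710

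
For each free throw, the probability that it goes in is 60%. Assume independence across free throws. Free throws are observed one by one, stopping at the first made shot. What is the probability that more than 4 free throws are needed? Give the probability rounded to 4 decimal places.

Y = number of free throws to the first success; geometric, p = 0.60.
P(Y > 4) = P(first 4 all fail) = (1−p)^4 = 0.025600

0.0256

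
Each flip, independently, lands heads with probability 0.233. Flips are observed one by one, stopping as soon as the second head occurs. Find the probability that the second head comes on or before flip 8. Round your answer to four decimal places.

Finishing within 8 flips ⇔ at least 2 successes in the first 8. With X ~ Binomial(8, 0.233), P(Y ≤ 8) = 1 − P(X ≤ 1).
  k=0: C(8,0)·0.233^0·0.767^8 = 0.119774
  k=1: C(8,1)·0.233^1·0.767^7 = 0.291081
1 − 0.410855 = 0.589145

0.5891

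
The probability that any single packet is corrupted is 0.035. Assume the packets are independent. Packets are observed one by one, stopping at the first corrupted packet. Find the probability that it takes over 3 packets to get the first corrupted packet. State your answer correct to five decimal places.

Y = number of packets to the first success; geometric, p = 0.035.
P(Y > 3) = P(first 3 all fail) = (1−p)^3 = 0.8986321

0.89863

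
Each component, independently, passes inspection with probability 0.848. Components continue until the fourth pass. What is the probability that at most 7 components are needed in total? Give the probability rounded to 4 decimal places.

0.9873

Finishing within 7 components ⇔ at least 4 successes in the first 7. With X ~ Binomial(7, 0.848), P(Y ≤ 7) = 1 − P(X ≤ 3).
  k=0: C(7,0)·0.848^0·0.152^7 = 0.000002
  k=1: C(7,1)·0.848^1·0.152^6 = 0.000073
  k=2: C(7,2)·0.848^2·0.152^5 = 0.001225
  k=3: C(7,3)·0.848^3·0.152^4 = 0.011393
1 − 0.012693 = 0.987307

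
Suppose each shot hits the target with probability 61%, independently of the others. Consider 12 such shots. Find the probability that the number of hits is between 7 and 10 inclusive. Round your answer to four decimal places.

0.6683

X ~ Binomial(12, 0.61); P(7 ≤ X ≤ 10) = Σ C(12,k) p^k (1−p)^(12−k) over k:
  k=7: C(12,7)·0.61^7·0.39^5 = 0.224573
  k=8: C(12,8)·0.61^8·0.39^4 = 0.219534
  k=9: C(12,9)·0.61^9·0.39^3 = 0.152611
  k=10: C(12,10)·0.61^10·0.39^2 = 0.071610
Total = 0.668327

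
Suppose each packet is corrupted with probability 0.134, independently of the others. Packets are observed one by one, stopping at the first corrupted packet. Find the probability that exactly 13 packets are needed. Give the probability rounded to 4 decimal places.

0.0238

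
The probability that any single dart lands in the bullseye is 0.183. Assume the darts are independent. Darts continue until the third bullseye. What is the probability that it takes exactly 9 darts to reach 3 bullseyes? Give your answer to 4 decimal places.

0.0510

Y = trial on which the third success occurs; negative binomial, r=3, p=0.183.
P(Y=9) = C(8,2) · p^3 · (1−p)^6
= 28 · 0.0061285 · 0.29739 = 0.051032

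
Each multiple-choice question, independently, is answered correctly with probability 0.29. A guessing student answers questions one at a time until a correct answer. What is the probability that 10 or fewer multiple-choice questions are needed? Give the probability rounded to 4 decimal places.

Y = number of multiple-choice questions to the first success; geometric, p = 0.29.
P(Y ≤ 10) = 1 − (1−p)^10 = 1 − 0.032552 = 0.967448

0.9674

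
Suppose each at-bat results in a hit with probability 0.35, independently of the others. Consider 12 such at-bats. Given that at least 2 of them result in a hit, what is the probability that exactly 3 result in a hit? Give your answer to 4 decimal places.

0.2040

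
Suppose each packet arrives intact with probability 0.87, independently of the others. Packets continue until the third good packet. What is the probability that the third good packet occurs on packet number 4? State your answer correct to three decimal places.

0.257

Y = trial on which the third success occurs; negative binomial, r=3, p=0.87.
P(Y=4) = C(3,2) · p^3 · (1−p)^1
= 3 · 0.6585 · 0.13 = 0.25682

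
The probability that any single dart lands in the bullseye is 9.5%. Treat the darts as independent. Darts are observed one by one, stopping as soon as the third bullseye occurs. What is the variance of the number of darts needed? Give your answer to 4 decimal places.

Y = total darts until the third success; negative binomial with r=3, p=0.095.
Var(Y) = r(1−p)/p² = 3·0.905 / 0.095² = 300.831025

300.8310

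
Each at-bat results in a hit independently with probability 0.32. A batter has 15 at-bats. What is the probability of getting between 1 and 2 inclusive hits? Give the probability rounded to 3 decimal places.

0.093

X ~ Binomial(15, 0.32); P(1 ≤ X ≤ 2) = Σ C(15,k) p^k (1−p)^(15−k) over k:
  k=1: C(15,1)·0.32^1·0.68^14 = 0.02170
  k=2: C(15,2)·0.32^2·0.68^13 = 0.07147
Total = 0.09316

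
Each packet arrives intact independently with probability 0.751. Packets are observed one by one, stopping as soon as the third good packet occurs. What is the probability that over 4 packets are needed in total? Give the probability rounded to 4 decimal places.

0.2600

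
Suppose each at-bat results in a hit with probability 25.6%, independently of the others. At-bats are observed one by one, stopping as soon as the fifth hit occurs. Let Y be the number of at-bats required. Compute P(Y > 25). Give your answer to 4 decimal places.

0.1946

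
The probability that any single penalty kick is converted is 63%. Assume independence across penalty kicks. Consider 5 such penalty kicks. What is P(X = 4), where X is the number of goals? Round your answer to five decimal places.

X ~ Binomial(n=5, p=0.63).
P(X=4) = C(5,4) · p^4 · (1−p)^1
= 5 · 0.15753 · 0.37 = 0.2914298

0.29143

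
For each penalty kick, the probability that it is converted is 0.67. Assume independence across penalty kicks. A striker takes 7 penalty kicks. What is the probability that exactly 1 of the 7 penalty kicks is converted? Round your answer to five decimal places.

0.00606

X ~ Binomial(n=7, p=0.67).
P(X=1) = C(7,1) · p^1 · (1−p)^6
= 7 · 0.67 · 0.0012915 = 0.0060570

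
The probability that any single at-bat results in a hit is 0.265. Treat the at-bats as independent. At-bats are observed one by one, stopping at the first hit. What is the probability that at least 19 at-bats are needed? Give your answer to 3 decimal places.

0.004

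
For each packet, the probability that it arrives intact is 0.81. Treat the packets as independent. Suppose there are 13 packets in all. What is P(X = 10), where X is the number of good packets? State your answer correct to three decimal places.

X ~ Binomial(n=13, p=0.81).
P(X=10) = C(13,10) · p^10 · (1−p)^3
= 286 · 0.12158 · 0.006859 = 0.23849

0.238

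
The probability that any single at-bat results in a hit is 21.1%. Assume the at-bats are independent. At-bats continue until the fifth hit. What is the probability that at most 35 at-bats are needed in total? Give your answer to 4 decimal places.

0.8886

Finishing within 35 at-bats ⇔ at least 5 successes in the first 35. With X ~ Binomial(35, 0.211), P(Y ≤ 35) = 1 − P(X ≤ 4).
  k=0: C(35,0)·0.211^0·0.789^35 = 0.000250
  k=1: C(35,1)·0.211^1·0.789^34 = 0.002339
  k=2: C(35,2)·0.211^2·0.789^33 = 0.010632
  k=3: C(35,3)·0.211^3·0.789^32 = 0.031277
  k=4: C(35,4)·0.211^4·0.789^31 = 0.066914
1 − 0.111411 = 0.888589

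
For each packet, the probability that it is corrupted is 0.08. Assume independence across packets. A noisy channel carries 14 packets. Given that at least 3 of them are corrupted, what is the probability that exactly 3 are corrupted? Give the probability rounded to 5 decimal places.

X ~ Binomial(14, 0.08). Want P(X=3 | X≥3) = P(X=3) / P(X≥3).
P(X=3) = C(14,3)·0.08^3·0.92^11 = 0.0744796
P(X≥3) = 1 − 0.3111928 − 0.3788434 − 0.2141289 = 0.0958348
Ratio = 0.0744796 / 0.0958348 = 0.7771666

0.77717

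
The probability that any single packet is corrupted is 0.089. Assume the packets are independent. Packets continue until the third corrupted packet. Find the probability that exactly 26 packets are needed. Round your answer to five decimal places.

Y = trial on which the third success occurs; negative binomial, r=3, p=0.089.
P(Y=26) = C(25,2) · p^3 · (1−p)^23
= 300 · 0.00070497 · 0.1172 = 0.0247864

0.02479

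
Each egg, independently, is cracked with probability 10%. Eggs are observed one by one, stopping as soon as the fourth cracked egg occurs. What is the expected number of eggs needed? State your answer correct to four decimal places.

40.0000

Y = total eggs until the fourth success; negative binomial with r=4, p=0.10.
E[Y] = r / p = 4 / 0.10 = 40.000000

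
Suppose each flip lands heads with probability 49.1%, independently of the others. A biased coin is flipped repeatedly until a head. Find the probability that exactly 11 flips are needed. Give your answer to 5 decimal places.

Geometric (trials to first success), p = 0.491.
P(Y = 11) = (1−p)^10 · p = 0.0011673 · 0.491 = 0.0005731

0.00057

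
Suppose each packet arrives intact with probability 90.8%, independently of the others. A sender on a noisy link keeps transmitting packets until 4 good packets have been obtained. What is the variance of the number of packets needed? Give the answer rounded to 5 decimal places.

Y = total packets until the fourth success; negative binomial with r=4, p=0.908.
Var(Y) = r(1−p)/p² = 4·0.092 / 0.908² = 0.4463506

0.44635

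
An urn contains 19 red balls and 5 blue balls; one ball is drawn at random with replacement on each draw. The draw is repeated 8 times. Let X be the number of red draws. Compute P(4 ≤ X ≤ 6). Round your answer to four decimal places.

X ~ Binomial(8, 0.791667); P(4 ≤ X ≤ 6) = Σ C(8,k) p^k (1−p)^(8−k) over k:
  k=4: C(8,4)·0.791667^4·0.208333^4 = 0.051797
  k=5: C(8,5)·0.791667^5·0.208333^3 = 0.157462
  k=6: C(8,6)·0.791667^6·0.208333^2 = 0.299178
Total = 0.508437

0.5084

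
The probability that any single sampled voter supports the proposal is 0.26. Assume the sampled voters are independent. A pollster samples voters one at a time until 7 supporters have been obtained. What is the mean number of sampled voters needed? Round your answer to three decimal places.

26.923

Y = total sampled voters until the seventh success; negative binomial with r=7, p=0.26.
E[Y] = r / p = 7 / 0.26 = 26.92308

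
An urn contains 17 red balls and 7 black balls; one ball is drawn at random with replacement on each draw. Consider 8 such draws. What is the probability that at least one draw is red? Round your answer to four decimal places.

0.9999

P(at least one) = 1 − P(none) = 1 − (1 − 0.708333)^8
= 1 − 0.000052 = 0.999948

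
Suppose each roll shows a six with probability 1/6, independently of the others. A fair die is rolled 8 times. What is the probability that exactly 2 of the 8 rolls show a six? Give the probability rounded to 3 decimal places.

0.260

X ~ Binomial(n=8, p=0.166667).
P(X=2) = C(8,2) · p^2 · (1−p)^6
= 28 · 0.027778 · 0.3349 = 0.26048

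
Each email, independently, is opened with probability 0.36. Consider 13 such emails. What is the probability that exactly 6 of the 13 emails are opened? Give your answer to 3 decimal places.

0.164

X ~ Binomial(n=13, p=0.36).
P(X=6) = C(13,6) · p^6 · (1−p)^7
= 1716 · 0.0021768 · 0.04398 = 0.16428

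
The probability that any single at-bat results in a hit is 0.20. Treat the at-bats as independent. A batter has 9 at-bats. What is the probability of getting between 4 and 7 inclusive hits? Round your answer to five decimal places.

X ~ Binomial(9, 0.20); P(4 ≤ X ≤ 7) = Σ C(9,k) p^k (1−p)^(9−k) over k:
  k=4: C(9,4)·0.20^4·0.80^5 = 0.0660603
  k=5: C(9,5)·0.20^5·0.80^4 = 0.0165151
  k=6: C(9,6)·0.20^6·0.80^3 = 0.0027525
  k=7: C(9,7)·0.20^7·0.80^2 = 0.0002949
Total = 0.0856228

0.08562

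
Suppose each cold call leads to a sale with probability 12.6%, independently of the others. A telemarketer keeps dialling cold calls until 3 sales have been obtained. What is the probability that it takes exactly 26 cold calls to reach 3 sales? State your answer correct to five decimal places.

0.02710

Y = trial on which the third success occurs; negative binomial, r=3, p=0.126.
P(Y=26) = C(25,2) · p^3 · (1−p)^23
= 300 · 0.0020004 · 0.045161 = 0.0271017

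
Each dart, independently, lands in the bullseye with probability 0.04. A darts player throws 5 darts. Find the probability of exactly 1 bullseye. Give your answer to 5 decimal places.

X ~ Binomial(n=5, p=0.04).
P(X=1) = C(5,1) · p^1 · (1−p)^4
= 5 · 0.04 · 0.84935 = 0.1698693

0.16987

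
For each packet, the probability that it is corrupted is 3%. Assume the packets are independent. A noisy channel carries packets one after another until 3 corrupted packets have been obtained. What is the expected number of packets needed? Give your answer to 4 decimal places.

100.0000

Y = total packets until the third success; negative binomial with r=3, p=0.03.
E[Y] = r / p = 3 / 0.03 = 100.000000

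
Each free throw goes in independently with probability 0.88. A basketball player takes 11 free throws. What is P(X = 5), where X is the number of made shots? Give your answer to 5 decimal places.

0.00073

X ~ Binomial(n=11, p=0.88).
P(X=5) = C(11,5) · p^5 · (1−p)^6
= 462 · 0.52773 · 2.986e-06 = 0.0007280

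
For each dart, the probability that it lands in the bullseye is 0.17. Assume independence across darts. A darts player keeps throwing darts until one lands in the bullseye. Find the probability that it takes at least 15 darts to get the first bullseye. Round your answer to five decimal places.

Y = number of darts to the first success; geometric, p = 0.17.
P(Y > 14) = P(first 14 all fail) = (1−p)^14 = 0.0736365

0.07364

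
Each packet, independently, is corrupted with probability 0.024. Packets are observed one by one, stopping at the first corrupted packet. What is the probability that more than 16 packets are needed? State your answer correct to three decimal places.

0.678

Y = number of packets to the first success; geometric, p = 0.024.
P(Y > 16) = P(first 16 all fail) = (1−p)^16 = 0.67795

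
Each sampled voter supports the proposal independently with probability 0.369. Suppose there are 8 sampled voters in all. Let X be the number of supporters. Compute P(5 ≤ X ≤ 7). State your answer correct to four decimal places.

X ~ Binomial(8, 0.369); P(5 ≤ X ≤ 7) = Σ C(8,k) p^k (1−p)^(8−k) over k:
  k=5: C(8,5)·0.369^5·0.631^3 = 0.096252
  k=6: C(8,6)·0.369^6·0.631^2 = 0.028143
  k=7: C(8,7)·0.369^7·0.631^1 = 0.004702
Total = 0.129097

0.1291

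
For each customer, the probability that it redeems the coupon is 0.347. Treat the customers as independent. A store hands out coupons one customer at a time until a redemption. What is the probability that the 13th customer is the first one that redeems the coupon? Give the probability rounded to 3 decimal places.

Geometric (trials to first success), p = 0.347.
P(Y = 13) = (1−p)^12 · p = 0.0060112 · 0.347 = 0.00209

0.002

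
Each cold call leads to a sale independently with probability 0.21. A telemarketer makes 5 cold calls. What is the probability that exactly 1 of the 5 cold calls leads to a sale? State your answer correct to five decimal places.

X ~ Binomial(n=5, p=0.21).
P(X=1) = C(5,1) · p^1 · (1−p)^4
= 5 · 0.21 · 0.3895 = 0.4089759

0.40898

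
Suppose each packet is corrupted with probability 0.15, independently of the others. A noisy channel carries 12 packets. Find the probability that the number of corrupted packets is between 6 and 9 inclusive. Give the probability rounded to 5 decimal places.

X ~ Binomial(12, 0.15); P(6 ≤ X ≤ 9) = Σ C(12,k) p^k (1−p)^(12−k) over k:
  k=6: C(12,6)·0.15^6·0.85^6 = 0.0039695
  k=7: C(12,7)·0.15^7·0.85^5 = 0.0006004
  k=8: C(12,8)·0.15^8·0.85^4 = 0.0000662
  k=9: C(12,9)·0.15^9·0.85^3 = 0.0000052
Total = 0.0046413

0.00464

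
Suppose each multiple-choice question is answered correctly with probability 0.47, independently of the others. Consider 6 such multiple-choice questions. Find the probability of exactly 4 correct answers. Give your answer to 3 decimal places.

0.206

X ~ Binomial(n=6, p=0.47).
P(X=4) = C(6,4) · p^4 · (1−p)^2
= 15 · 0.048797 · 0.2809 = 0.20561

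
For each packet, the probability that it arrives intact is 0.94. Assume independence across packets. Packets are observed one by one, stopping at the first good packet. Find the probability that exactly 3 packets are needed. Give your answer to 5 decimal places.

Geometric (trials to first success), p = 0.94.
P(Y = 3) = (1−p)^2 · p = 0.0036 · 0.94 = 0.0033840

0.00338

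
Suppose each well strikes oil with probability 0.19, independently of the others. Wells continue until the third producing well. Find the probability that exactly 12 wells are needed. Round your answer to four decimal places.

Y = trial on which the third success occurs; negative binomial, r=3, p=0.19.
P(Y=12) = C(11,2) · p^3 · (1−p)^9
= 55 · 0.006859 · 0.15009 = 0.056622

0.0566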